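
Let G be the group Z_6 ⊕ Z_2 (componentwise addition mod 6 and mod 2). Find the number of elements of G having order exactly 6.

6

An element (a,b) has order lcm(ord(a), ord(b)); count pairs with lcm equal to 6.
Enumerating gives 6 such elements.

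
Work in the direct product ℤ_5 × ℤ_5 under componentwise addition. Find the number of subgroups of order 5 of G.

6

|G| = 25 and 5 | 25, so subgroups of order 5 are possible by Lagrange.
The subgroups of order 5 are: {(0,0), (0,1), (0,2), (0,3), (0,4)}; {(0,0), (1,0), (2,0), (3,0), (4,0)}; {(0,0), (1,1), (2,2), (3,3), (4,4)}; {(0,0), (1,2), (2,4), (3,1), (4,3)}; … (6 in all).
So G has 6 subgroups of order 5.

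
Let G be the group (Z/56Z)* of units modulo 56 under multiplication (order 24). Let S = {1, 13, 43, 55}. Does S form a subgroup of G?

|S| = 4 divides |G| = 24, consistent with Lagrange.
S contains the identity, every element's inverse is in S, and S is closed under ·: it is a subgroup.

Yes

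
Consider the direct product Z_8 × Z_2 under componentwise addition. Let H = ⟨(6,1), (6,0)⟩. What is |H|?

8

|⟨(6,1)⟩| = 4 and |⟨(6,0)⟩| = 4, so |H| is a multiple of lcm(4, 4) = 4 and divides |G| = 16.
Closing under the operation: H = {(0,0), (0,1), (2,0), (2,1), (4,0), (4,1), (6,0), (6,1)}, so |H| = 8.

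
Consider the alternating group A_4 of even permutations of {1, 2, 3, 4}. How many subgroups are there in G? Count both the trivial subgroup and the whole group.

|G| = 12, so by Lagrange every subgroup order divides 12. Divisors: 1, 2, 3, 4, 6, 12.
Subgroups by order — order 1: 1; order 2: 3; order 3: 4; order 4: 1; order 6: 0; order 12: 1.
Total: 1 + 3 + 4 + 1 + 0 + 1 = 10.

10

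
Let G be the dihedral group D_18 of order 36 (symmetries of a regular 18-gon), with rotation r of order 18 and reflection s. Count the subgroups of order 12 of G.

|G| = 36 and 12 | 36, so subgroups of order 12 are possible by Lagrange.
The subgroups of order 12 are: {e, r^3, r^6, r^9, r^12, r^15, rs, r^4s, r^7s, r^10s, r^13s, r^16s}; {e, r^3, r^6, r^9, r^12, r^15, r^2s, r^5s, r^8s, r^11s, r^14s, r^17s}; {e, r^3, r^6, r^9, r^12, r^15, s, r^3s, r^6s, r^9s, r^12s, r^15s}.
So G has 3 subgroups of order 12.

3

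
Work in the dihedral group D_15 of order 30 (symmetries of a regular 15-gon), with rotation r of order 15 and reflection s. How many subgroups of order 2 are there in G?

|G| = 30 and 2 | 30, so subgroups of order 2 are possible by Lagrange.
The subgroups of order 2 are: {e, r^10s}; {e, r^11s}; {e, r^12s}; {e, r^13s}; … (15 in all).
So G has 15 subgroups of order 2.

15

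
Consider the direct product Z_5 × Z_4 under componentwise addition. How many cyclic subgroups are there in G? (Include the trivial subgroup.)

6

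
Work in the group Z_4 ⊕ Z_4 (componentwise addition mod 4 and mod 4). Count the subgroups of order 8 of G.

|G| = 16 and 8 | 16, so subgroups of order 8 are possible by Lagrange.
The subgroups of order 8 are: {(0,0), (0,1), (0,2), (0,3), (2,0), (2,1), (2,2), (2,3)}; {(0,0), (0,2), (1,0), (1,2), (2,0), (2,2), (3,0), (3,2)}; {(0,0), (0,2), (1,1), (1,3), (2,0), (2,2), (3,1), (3,3)}.
So G has 3 subgroups of order 8.

3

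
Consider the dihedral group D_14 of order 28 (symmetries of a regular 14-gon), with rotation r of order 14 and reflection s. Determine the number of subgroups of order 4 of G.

7

|G| = 28 and 4 | 28, so subgroups of order 4 are possible by Lagrange.
The subgroups of order 4 are: {e, r^7, r^3s, r^10s}; {e, r^7, r^4s, r^11s}; {e, r^7, r^5s, r^12s}; {e, r^7, r^6s, r^13s}; … (7 in all).
So G has 7 subgroups of order 4.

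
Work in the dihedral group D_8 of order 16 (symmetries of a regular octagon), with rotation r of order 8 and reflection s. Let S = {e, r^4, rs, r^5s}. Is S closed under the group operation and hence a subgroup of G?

|S| = 4 divides |G| = 16, consistent with Lagrange.
S contains the identity, every element's inverse is in S, and S is closed under ·: it is a subgroup.

Yes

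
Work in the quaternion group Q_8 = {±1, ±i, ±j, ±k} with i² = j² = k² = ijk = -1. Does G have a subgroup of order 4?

Yes

4 | 8. A subgroup of order 4 is {1, -1, i, -i}.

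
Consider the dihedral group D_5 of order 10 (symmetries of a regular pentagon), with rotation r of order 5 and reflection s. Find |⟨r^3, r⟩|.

5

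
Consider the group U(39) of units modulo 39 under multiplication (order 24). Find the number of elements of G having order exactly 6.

6

The elements of order 6 are: 4, 10, 17, 23, 29, 35.
That's 6.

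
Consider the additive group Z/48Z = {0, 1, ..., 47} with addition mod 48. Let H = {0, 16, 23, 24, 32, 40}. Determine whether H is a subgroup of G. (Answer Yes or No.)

23 ∈ H but its inverse 25 ∉ H, so H is not a subgroup.

No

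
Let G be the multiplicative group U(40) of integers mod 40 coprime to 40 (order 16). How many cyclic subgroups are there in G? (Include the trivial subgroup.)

12

A cyclic subgroup of order d is generated by each of its φ(d) elements of order d, so the cyclic subgroups of order d number (#elements of order d)/φ(d).
Cyclic subgroups by order — order 1: 1; order 2: 7; order 4: 4.
Total: 12.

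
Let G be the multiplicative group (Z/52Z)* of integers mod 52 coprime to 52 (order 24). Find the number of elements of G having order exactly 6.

The elements of order 6 are: 3, 17, 23, 35, 43, 49.
That's 6.

6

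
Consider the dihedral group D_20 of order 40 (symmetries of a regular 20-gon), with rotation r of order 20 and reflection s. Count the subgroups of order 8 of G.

|G| = 40 and 8 | 40, so subgroups of order 8 are possible by Lagrange.
The subgroups of order 8 are: {e, r^5, r^10, r^15, s, r^5s, r^10s, r^15s}; {e, r^5, r^10, r^15, rs, r^6s, r^11s, r^16s}; {e, r^5, r^10, r^15, r^2s, r^7s, r^12s, r^17s}; {e, r^5, r^10, r^15, r^3s, r^8s, r^13s, r^18s}; … (5 in all).
So G has 5 subgroups of order 8.

5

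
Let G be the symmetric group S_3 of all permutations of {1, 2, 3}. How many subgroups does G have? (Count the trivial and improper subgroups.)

6

|G| = 6, so by Lagrange every subgroup order divides 6. Divisors: 1, 2, 3, 6.
Subgroups by order — order 1: 1; order 2: 3; order 3: 1; order 6: 1.
Total: 1 + 3 + 1 + 1 = 6.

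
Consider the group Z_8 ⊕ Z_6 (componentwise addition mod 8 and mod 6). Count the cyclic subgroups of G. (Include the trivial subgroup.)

16

Each element a generates a cyclic subgroup ⟨a⟩; distinct elements may generate the same one (a cyclic group of order d has φ(d) generators).
Cyclic subgroups by order — order 1: 1; order 2: 3; order 3: 1; order 4: 2; order 6: 3; order 8: 2; order 12: 2; order 24: 2.
Total: 16.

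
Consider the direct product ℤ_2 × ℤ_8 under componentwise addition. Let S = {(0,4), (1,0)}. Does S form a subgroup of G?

The identity (0,0) ∉ S, so S is not a subgroup.

No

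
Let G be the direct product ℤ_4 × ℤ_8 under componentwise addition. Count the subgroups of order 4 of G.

|G| = 32 and 4 | 32, so subgroups of order 4 are possible by Lagrange.
The subgroups of order 4 are: {(0,0), (0,2), (0,4), (0,6)}; {(0,0), (0,4), (2,0), (2,4)}; {(0,0), (0,4), (2,2), (2,6)}; {(0,0), (1,0), (2,0), (3,0)}; … (7 in all).
So G has 7 subgroups of order 4.

7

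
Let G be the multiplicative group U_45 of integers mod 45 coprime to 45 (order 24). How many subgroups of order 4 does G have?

3

|G| = 24 and 4 | 24, so subgroups of order 4 are possible by Lagrange.
The subgroups of order 4 are: {1, 8, 17, 19}; {1, 19, 26, 44}; {1, 19, 28, 37}.
So G has 3 subgroups of order 4.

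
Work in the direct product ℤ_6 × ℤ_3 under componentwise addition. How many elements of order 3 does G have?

8

An element (a,b) has order lcm(ord(a), ord(b)); count pairs with lcm equal to 3.
Enumerating gives 8 such elements.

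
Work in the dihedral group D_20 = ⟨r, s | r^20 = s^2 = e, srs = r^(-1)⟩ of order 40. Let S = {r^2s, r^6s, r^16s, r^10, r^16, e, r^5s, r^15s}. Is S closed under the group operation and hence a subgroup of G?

No

r^16 ∈ S but its inverse r^4 ∉ S, so S is not a subgroup.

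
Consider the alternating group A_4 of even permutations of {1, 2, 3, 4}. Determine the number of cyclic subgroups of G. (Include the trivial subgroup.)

Group the elements of G by the cyclic subgroup they generate; each cyclic subgroup of order d accounts for φ(d) elements.
Cyclic subgroups by order — order 1: 1; order 2: 3; order 3: 4.
Total: 8.

8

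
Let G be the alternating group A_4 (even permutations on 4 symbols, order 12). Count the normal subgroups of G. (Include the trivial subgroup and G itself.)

G has 10 subgroups. Checking conjugation-invariance by order — order 1: 1/1 normal; order 2: 0/3 normal; order 3: 0/4 normal; order 4: 1/1 normal; order 12: 1/1 normal.
Total normal subgroups: 3.

3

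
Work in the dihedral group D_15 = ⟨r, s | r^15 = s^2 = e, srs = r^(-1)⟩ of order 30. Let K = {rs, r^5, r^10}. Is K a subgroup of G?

The identity e ∉ K, so K is not a subgroup.

No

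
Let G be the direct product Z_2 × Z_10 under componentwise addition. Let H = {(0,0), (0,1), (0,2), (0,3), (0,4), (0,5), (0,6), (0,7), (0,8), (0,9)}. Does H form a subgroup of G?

Yes

|H| = 10 divides |G| = 20, consistent with Lagrange.
H contains the identity, every element's inverse is in H, and H is closed under +: it is a subgroup.
In fact H = ⟨(0,1)⟩.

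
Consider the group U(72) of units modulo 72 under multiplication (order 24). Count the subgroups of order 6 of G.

7

|G| = 24 and 6 | 24, so subgroups of order 6 are possible by Lagrange.
The subgroups of order 6 are: {1, 11, 25, 35, 49, 59}; {1, 13, 25, 37, 49, 61}; {1, 17, 25, 41, 49, 65}; {1, 19, 25, 43, 49, 67}; … (7 in all).
So G has 7 subgroups of order 6.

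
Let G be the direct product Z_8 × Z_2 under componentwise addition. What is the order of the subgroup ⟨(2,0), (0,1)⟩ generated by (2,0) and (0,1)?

|⟨(2,0)⟩| = 4 and |⟨(0,1)⟩| = 2, so |H| is a multiple of lcm(4, 2) = 4 and divides |G| = 16.
Closing under the operation: H = {(0,0), (0,1), (2,0), (2,1), (4,0), (4,1), (6,0), (6,1)}, so |H| = 8.

8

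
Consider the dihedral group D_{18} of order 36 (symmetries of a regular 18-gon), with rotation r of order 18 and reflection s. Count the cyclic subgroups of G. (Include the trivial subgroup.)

24

A cyclic subgroup of order d is generated by each of its φ(d) elements of order d, so the cyclic subgroups of order d number (#elements of order d)/φ(d).
Cyclic subgroups by order — order 1: 1; order 2: 19; order 3: 1; order 6: 1; order 9: 1; order 18: 1.
Total: 24.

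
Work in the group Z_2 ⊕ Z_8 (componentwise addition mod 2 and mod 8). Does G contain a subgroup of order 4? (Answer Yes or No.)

4 | 16. A subgroup of order 4 is {(0,0), (0,2), (0,4), (0,6)}.

Yes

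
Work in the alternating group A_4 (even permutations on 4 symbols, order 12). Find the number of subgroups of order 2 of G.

3

|G| = 12 and 2 | 12, so subgroups of order 2 are possible by Lagrange.
The subgroups of order 2 are: {e, (1 2)(3 4)}; {e, (1 3)(2 4)}; {e, (1 4)(2 3)}.
So G has 3 subgroups of order 2.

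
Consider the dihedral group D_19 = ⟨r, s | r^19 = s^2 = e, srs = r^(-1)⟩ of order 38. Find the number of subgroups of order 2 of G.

|G| = 38 and 2 | 38, so subgroups of order 2 are possible by Lagrange.
The subgroups of order 2 are: {e, r^10s}; {e, r^11s}; {e, r^12s}; {e, r^13s}; … (19 in all).
So G has 19 subgroups of order 2.

19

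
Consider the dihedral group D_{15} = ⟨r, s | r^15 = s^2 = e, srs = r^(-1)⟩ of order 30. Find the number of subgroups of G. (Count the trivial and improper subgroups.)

28

|G| = 30, so by Lagrange every subgroup order divides 30. Divisors: 1, 2, 3, 5, 6, 10, 15, 30.
Subgroups by order — order 1: 1; order 2: 15; order 3: 1; order 5: 1; order 6: 5; order 10: 3; order 15: 1; order 30: 1.
Total: 1 + 15 + 1 + 1 + 5 + 3 + 1 + 1 = 28.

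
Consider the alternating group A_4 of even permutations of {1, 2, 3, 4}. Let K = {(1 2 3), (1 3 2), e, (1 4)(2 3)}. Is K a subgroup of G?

Closure fails: (1 3 2) ∘ (1 4)(2 3) = (1 4 3) ∉ K. So K is not a subgroup.

No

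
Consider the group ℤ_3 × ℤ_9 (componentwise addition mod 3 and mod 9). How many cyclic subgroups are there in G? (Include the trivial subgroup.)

A cyclic subgroup of order d is generated by each of its φ(d) elements of order d, so the cyclic subgroups of order d number (#elements of order d)/φ(d).
Cyclic subgroups by order — order 1: 1; order 3: 4; order 9: 3.
Total: 8.

8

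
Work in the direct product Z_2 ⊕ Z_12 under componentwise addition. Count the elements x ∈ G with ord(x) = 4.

An element (a,b) has order lcm(ord(a), ord(b)); count pairs with lcm equal to 4.
Enumerating gives 4 such elements.

4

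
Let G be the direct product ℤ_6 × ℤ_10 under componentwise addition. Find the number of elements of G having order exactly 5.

An element (a,b) has order lcm(ord(a), ord(b)); count pairs with lcm equal to 5.
Enumerating gives 4 such elements.

4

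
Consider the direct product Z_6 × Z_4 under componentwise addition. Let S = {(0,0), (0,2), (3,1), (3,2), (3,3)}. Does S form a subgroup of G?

No

|S| = 5 does not divide |G| = 24, so by Lagrange S is not a subgroup.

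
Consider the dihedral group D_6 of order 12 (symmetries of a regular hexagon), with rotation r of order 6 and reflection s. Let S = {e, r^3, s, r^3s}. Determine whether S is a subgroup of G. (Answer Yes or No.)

|S| = 4 divides |G| = 12, consistent with Lagrange.
S contains the identity, every element's inverse is in S, and S is closed under ·: it is a subgroup.

Yes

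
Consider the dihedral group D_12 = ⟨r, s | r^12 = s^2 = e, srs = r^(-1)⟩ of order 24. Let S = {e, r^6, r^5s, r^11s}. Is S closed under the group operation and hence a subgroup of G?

|S| = 4 divides |G| = 24, consistent with Lagrange.
S contains the identity, every element's inverse is in S, and S is closed under ·: it is a subgroup.

Yes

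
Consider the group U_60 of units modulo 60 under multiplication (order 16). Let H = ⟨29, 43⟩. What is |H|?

|⟨29⟩| = 2 and |⟨43⟩| = 4, so |H| is a multiple of lcm(2, 4) = 4 and divides |G| = 16.
Closing under the operation: H = {1, 7, 23, 29, 41, 43, 47, 49}, so |H| = 8.

8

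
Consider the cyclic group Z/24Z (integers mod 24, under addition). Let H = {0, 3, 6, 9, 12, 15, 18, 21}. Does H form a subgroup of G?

Yes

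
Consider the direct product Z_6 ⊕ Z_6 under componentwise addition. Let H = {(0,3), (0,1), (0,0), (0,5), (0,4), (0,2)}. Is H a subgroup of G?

Yes

|H| = 6 divides |G| = 36, consistent with Lagrange.
H contains the identity, every element's inverse is in H, and H is closed under +: it is a subgroup.
In fact H = ⟨(0,1)⟩.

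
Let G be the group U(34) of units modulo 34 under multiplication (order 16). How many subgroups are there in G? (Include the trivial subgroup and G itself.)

5

|G| = 16, so by Lagrange every subgroup order divides 16. Divisors: 1, 2, 4, 8, 16.
Subgroups by order — order 1: 1; order 2: 1; order 4: 1; order 8: 1; order 16: 1.
Total: 1 + 1 + 1 + 1 + 1 = 5.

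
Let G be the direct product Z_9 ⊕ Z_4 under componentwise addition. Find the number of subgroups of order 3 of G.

|G| = 36 and 3 | 36, so subgroups of order 3 are possible by Lagrange.
The subgroups of order 3 are: {(0,0), (3,0), (6,0)}.
So G has 1 subgroup of order 3.

1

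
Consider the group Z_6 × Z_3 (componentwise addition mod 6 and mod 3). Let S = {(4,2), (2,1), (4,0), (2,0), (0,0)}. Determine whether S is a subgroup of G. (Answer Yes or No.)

|S| = 5 does not divide |G| = 18, so by Lagrange S is not a subgroup.

No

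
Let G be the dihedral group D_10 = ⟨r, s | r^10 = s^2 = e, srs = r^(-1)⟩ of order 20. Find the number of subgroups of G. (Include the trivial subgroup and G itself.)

|G| = 20, so by Lagrange every subgroup order divides 20. Divisors: 1, 2, 4, 5, 10, 20.
Subgroups by order — order 1: 1; order 2: 11; order 4: 5; order 5: 1; order 10: 3; order 20: 1.
Total: 1 + 11 + 5 + 1 + 3 + 1 = 22.

22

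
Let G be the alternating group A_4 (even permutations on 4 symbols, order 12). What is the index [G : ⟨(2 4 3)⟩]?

4

|⟨(2 4 3)⟩| = 3 and |G| = 12.
By Lagrange, [G : H] = |G|/|H| = 12/3 = 4.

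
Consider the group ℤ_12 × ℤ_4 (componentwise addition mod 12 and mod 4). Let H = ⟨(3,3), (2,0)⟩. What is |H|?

24

|⟨(3,3)⟩| = 4 and |⟨(2,0)⟩| = 6, so |H| is a multiple of lcm(4, 6) = 12 and divides |G| = 48.
Closing under the operation: H = {(0,0), (0,2), (1,1), (1,3), (2,0), (2,2), (3,1), (3,3), (4,0), (4,2), (5,1), (5,3), (6,0), (6,2), (7,1), (7,3), (8,0), (8,2), (9,1), (9,3), (10,0), (10,2), (11,1), (11,3)}, so |H| = 24.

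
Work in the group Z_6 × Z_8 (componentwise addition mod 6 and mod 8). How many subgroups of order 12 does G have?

3

|G| = 48 and 12 | 48, so subgroups of order 12 are possible by Lagrange.
The subgroups of order 12 are: {(0,0), (0,2), (0,4), (0,6), (2,0), (2,2), (2,4), (2,6), (4,0), (4,2), (4,4), (4,6)}; {(0,0), (0,4), (1,0), (1,4), (2,0), (2,4), (3,0), (3,4), (4,0), (4,4), (5,0), (5,4)}; {(0,0), (0,4), (1,2), (1,6), (2,0), (2,4), (3,2), (3,6), (4,0), (4,4), (5,2), (5,6)}.
So G has 3 subgroups of order 12.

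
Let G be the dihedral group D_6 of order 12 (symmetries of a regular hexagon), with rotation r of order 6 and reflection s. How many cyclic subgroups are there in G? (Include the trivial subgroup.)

Group the elements of G by the cyclic subgroup they generate; each cyclic subgroup of order d accounts for φ(d) elements.
Cyclic subgroups by order — order 1: 1; order 2: 7; order 3: 1; order 6: 1.
Total: 10.

10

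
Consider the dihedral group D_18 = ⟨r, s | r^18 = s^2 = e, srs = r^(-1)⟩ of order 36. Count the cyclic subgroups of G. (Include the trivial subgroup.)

24

Group the elements of G by the cyclic subgroup they generate; each cyclic subgroup of order d accounts for φ(d) elements.
Cyclic subgroups by order — order 1: 1; order 2: 19; order 3: 1; order 6: 1; order 9: 1; order 18: 1.
Total: 24.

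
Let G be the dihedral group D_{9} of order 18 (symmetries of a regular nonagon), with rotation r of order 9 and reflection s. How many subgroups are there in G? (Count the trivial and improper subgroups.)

16

|G| = 18, so by Lagrange every subgroup order divides 18. Divisors: 1, 2, 3, 6, 9, 18.
Subgroups by order — order 1: 1; order 2: 9; order 3: 1; order 6: 3; order 9: 1; order 18: 1.
Total: 1 + 9 + 1 + 3 + 1 + 1 = 16.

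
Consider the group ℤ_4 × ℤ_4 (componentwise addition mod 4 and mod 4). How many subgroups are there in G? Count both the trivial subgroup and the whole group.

15

|G| = 16, so by Lagrange every subgroup order divides 16. Divisors: 1, 2, 4, 8, 16.
Subgroups by order — order 1: 1; order 2: 3; order 4: 7; order 8: 3; order 16: 1.
Total: 1 + 3 + 7 + 3 + 1 = 15.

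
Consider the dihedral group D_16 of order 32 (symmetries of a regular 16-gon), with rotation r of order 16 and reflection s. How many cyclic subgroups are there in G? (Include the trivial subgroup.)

21

Group the elements of G by the cyclic subgroup they generate; each cyclic subgroup of order d accounts for φ(d) elements.
Cyclic subgroups by order — order 1: 1; order 2: 17; order 4: 1; order 8: 1; order 16: 1.
Total: 21.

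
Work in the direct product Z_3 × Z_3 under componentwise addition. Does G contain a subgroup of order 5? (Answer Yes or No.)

5 does not divide |G| = 9, so by Lagrange no subgroup of order 5 exists.

No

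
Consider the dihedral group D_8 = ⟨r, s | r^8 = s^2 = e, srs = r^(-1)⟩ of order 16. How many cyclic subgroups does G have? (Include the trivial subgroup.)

12

Each element a generates a cyclic subgroup ⟨a⟩; distinct elements may generate the same one (a cyclic group of order d has φ(d) generators).
Cyclic subgroups by order — order 1: 1; order 2: 9; order 4: 1; order 8: 1.
Total: 12.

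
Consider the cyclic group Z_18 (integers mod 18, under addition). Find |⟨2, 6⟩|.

|⟨2⟩| = 9 and |⟨6⟩| = 3, so |H| is a multiple of lcm(9, 3) = 9 and divides |G| = 18.
Closing under the operation: H = {0, 2, 4, 6, 8, 10, 12, 14, 16}, so |H| = 9.

9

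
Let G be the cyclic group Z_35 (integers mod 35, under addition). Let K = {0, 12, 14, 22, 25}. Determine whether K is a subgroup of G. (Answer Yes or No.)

22 ∈ K but its inverse 13 ∉ K, so K is not a subgroup.

No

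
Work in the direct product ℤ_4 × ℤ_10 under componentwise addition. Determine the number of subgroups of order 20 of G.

|G| = 40 and 20 | 40, so subgroups of order 20 are possible by Lagrange.
The subgroups of order 20 are: {(0,0), (0,1), (0,2), (0,3), (0,4), (0,5), (0,6), (0,7), (0,8), (0,9), (2,0), (2,1), (2,2), (2,3), (2,4), (2,5), (2,6), (2,7), (2,8), (2,9)}; {(0,0), (0,2), (0,4), (0,6), (0,8), (1,0), (1,2), (1,4), (1,6), (1,8), (2,0), (2,2), (2,4), (2,6), (2,8), (3,0), (3,2), (3,4), (3,6), (3,8)}; {(0,0), (0,2), (0,4), (0,6), (0,8), (1,1), (1,3), (1,5), (1,7), (1,9), (2,0), (2,2), (2,4), (2,6), (2,8), (3,1), (3,3), (3,5), (3,7), (3,9)}.
So G has 3 subgroups of order 20.

3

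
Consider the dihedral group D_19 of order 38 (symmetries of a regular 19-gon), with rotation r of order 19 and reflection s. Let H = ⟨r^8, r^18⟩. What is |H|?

19

|⟨r^8⟩| = 19 and |⟨r^18⟩| = 19, so |H| is a multiple of lcm(19, 19) = 19 and divides |G| = 38.
Closing under the operation: H = {e, r, r^2, r^3, r^4, r^5, r^6, r^7, r^8, r^9, r^10, r^11, r^12, r^13, r^14, r^15, r^16, r^17, r^18}, so |H| = 19.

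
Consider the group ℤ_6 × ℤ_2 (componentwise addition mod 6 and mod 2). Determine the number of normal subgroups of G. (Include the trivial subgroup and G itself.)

10

G is abelian, so every subgroup is normal.
G has 10 subgroups in total, hence 10 normal subgroups.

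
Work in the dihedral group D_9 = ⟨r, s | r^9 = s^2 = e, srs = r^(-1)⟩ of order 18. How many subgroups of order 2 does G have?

9

|G| = 18 and 2 | 18, so subgroups of order 2 are possible by Lagrange.
The subgroups of order 2 are: {e, r^2s}; {e, r^3s}; {e, r^4s}; {e, r^5s}; … (9 in all).
So G has 9 subgroups of order 2.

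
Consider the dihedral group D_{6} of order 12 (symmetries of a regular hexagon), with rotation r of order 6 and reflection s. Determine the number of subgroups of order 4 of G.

|G| = 12 and 4 | 12, so subgroups of order 4 are possible by Lagrange.
The subgroups of order 4 are: {e, r^3, r^2s, r^5s}; {e, r^3, s, r^3s}; {e, r^3, rs, r^4s}.
So G has 3 subgroups of order 4.

3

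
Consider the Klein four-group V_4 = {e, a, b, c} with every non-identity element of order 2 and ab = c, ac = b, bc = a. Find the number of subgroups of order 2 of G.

3

|G| = 4 and 2 | 4, so subgroups of order 2 are possible by Lagrange.
The subgroups of order 2 are: {e, a}; {e, b}; {e, c}.
So G has 3 subgroups of order 2.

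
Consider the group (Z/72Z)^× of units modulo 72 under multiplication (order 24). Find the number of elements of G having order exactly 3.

2

The elements of order 3 are: 25, 49.
That's 2.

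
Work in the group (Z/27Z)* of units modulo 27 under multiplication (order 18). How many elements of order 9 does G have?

6

The elements of order 9 are: 4, 7, 13, 16, 22, 25.
That's 6.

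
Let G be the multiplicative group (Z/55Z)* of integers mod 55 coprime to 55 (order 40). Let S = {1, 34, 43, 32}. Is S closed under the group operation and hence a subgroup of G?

|S| = 4 divides |G| = 40, consistent with Lagrange.
S contains the identity, every element's inverse is in S, and S is closed under ·: it is a subgroup.
In fact S = ⟨32⟩.

Yes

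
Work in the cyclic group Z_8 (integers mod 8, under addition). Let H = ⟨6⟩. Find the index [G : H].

2

|⟨6⟩| = 4 and |G| = 8.
By Lagrange, [G : H] = |G|/|H| = 8/4 = 2.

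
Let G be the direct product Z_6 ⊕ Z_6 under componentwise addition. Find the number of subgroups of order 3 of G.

|G| = 36 and 3 | 36, so subgroups of order 3 are possible by Lagrange.
The subgroups of order 3 are: {(0,0), (0,2), (0,4)}; {(0,0), (2,0), (4,0)}; {(0,0), (2,2), (4,4)}; {(0,0), (2,4), (4,2)}.
So G has 4 subgroups of order 3.

4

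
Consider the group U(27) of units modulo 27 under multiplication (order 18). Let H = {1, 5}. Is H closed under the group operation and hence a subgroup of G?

5 ∈ H but its inverse 11 ∉ H, so H is not a subgroup.

No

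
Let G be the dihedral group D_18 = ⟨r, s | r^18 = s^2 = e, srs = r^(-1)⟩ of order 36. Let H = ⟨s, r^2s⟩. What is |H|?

|⟨s⟩| = 2 and |⟨r^2s⟩| = 2, so |H| is a multiple of lcm(2, 2) = 2 and divides |G| = 36.
Closing under the operation: H = {e, r^2, r^4, r^6, r^8, r^10, r^12, r^14, r^16, s, r^2s, r^4s, r^6s, r^8s, r^10s, r^12s, r^14s, r^16s}, so |H| = 18.

18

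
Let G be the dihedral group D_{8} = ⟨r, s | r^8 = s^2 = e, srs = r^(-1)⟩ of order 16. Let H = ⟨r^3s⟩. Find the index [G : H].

|⟨r^3s⟩| = 2 and |G| = 16.
By Lagrange, [G : H] = |G|/|H| = 16/2 = 8.

8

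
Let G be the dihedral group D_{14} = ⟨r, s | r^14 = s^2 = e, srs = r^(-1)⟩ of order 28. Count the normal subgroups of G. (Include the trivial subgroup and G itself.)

G has 28 subgroups. Checking conjugation-invariance by order — order 1: 1/1 normal; order 2: 1/15 normal; order 4: 0/7 normal; order 7: 1/1 normal; order 14: 3/3 normal; order 28: 1/1 normal.
Total normal subgroups: 7.

7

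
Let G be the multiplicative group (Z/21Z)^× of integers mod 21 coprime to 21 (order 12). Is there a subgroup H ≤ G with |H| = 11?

No

11 does not divide |G| = 12, so by Lagrange no subgroup of order 11 exists.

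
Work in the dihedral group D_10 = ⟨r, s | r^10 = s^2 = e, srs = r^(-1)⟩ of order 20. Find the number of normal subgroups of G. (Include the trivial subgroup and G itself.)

7

G has 22 subgroups. Checking conjugation-invariance by order — order 1: 1/1 normal; order 2: 1/11 normal; order 4: 0/5 normal; order 5: 1/1 normal; order 10: 3/3 normal; order 20: 1/1 normal.
Total normal subgroups: 7.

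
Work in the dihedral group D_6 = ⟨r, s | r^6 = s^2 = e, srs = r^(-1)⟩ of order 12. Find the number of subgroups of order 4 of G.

3

|G| = 12 and 4 | 12, so subgroups of order 4 are possible by Lagrange.
The subgroups of order 4 are: {e, r^3, r^2s, r^5s}; {e, r^3, s, r^3s}; {e, r^3, rs, r^4s}.
So G has 3 subgroups of order 4.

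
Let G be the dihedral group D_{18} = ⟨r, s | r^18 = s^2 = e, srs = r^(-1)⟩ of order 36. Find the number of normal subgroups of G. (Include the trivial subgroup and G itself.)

9

G has 45 subgroups. Checking conjugation-invariance by order — order 1: 1/1 normal; order 2: 1/19 normal; order 3: 1/1 normal; order 4: 0/9 normal; order 6: 1/7 normal; order 9: 1/1 normal; order 12: 0/3 normal; order 18: 3/3 normal; order 36: 1/1 normal.
Total normal subgroups: 9.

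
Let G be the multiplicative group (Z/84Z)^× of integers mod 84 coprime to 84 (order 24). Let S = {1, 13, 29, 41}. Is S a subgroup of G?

Yes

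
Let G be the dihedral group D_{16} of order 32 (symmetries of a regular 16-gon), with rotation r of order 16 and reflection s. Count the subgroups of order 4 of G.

|G| = 32 and 4 | 32, so subgroups of order 4 are possible by Lagrange.
The subgroups of order 4 are: {e, r^8, r^2s, r^10s}; {e, r^8, r^3s, r^11s}; {e, r^4, r^8, r^12}; {e, r^8, r^4s, r^12s}; … (9 in all).
So G has 9 subgroups of order 4.

9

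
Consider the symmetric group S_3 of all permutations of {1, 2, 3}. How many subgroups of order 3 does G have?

|G| = 6 and 3 | 6, so subgroups of order 3 are possible by Lagrange.
The subgroups of order 3 are: {e, (1 2 3), (1 3 2)}.
So G has 1 subgroup of order 3.

1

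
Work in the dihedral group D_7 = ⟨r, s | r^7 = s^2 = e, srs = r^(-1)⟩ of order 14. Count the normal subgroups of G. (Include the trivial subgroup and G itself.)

G has 10 subgroups. Checking conjugation-invariance by order — order 1: 1/1 normal; order 2: 0/7 normal; order 7: 1/1 normal; order 14: 1/1 normal.
Total normal subgroups: 3.

3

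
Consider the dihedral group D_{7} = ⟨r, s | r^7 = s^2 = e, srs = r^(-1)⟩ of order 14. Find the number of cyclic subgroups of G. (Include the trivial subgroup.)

A cyclic subgroup of order d is generated by each of its φ(d) elements of order d, so the cyclic subgroups of order d number (#elements of order d)/φ(d).
Cyclic subgroups by order — order 1: 1; order 2: 7; order 7: 1.
Total: 9.

9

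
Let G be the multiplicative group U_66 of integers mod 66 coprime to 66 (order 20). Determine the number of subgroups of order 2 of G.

|G| = 20 and 2 | 20, so subgroups of order 2 are possible by Lagrange.
The subgroups of order 2 are: {1, 23}; {1, 43}; {1, 65}.
So G has 3 subgroups of order 2.

3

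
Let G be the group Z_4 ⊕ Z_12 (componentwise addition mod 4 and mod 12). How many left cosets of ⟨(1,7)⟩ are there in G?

|⟨(1,7)⟩| = 12 and |G| = 48.
By Lagrange, [G : H] = |G|/|H| = 48/12 = 4.

4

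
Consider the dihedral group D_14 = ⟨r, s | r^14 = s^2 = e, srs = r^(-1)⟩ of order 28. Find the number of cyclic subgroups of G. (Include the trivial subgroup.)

18

A cyclic subgroup of order d is generated by each of its φ(d) elements of order d, so the cyclic subgroups of order d number (#elements of order d)/φ(d).
Cyclic subgroups by order — order 1: 1; order 2: 15; order 7: 1; order 14: 1.
Total: 18.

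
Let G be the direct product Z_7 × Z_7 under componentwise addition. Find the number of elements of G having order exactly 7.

48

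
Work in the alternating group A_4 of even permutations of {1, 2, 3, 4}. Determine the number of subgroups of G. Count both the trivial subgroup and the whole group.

10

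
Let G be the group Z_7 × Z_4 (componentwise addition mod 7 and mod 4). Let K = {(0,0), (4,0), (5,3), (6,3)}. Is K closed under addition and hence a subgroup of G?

No

(5,3) ∈ K but its inverse (2,1) ∉ K, so K is not a subgroup.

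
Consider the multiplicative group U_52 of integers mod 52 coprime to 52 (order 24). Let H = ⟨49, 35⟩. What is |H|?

12

|⟨49⟩| = 6 and |⟨35⟩| = 6, so |H| is a multiple of lcm(6, 6) = 6 and divides |G| = 24.
Closing under the operation: H = {1, 3, 9, 17, 23, 25, 27, 29, 35, 43, 49, 51}, so |H| = 12.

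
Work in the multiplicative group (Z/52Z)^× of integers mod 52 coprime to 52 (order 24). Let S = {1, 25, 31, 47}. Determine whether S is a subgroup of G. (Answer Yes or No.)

Yes

|S| = 4 divides |G| = 24, consistent with Lagrange.
S contains the identity, every element's inverse is in S, and S is closed under ·: it is a subgroup.
In fact S = ⟨47⟩.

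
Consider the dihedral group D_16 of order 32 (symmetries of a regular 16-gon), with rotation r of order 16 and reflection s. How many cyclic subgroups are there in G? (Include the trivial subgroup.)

21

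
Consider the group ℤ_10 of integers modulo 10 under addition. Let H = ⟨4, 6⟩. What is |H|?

|⟨4⟩| = 5 and |⟨6⟩| = 5, so |H| is a multiple of lcm(5, 5) = 5 and divides |G| = 10.
Closing under the operation: H = {0, 2, 4, 6, 8}, so |H| = 5.

5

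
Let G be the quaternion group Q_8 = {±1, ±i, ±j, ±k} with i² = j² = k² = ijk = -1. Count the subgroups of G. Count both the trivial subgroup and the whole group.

|G| = 8, so by Lagrange every subgroup order divides 8. Divisors: 1, 2, 4, 8.
Subgroups by order — order 1: 1; order 2: 1; order 4: 3; order 8: 1.
Total: 1 + 1 + 3 + 1 = 6.

6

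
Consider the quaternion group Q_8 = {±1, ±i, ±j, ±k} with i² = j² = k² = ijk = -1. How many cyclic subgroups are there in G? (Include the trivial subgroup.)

5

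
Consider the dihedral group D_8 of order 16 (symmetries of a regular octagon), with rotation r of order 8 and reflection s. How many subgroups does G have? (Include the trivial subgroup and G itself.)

19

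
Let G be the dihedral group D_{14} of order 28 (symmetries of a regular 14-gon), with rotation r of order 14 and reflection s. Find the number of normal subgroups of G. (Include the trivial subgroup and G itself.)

7

G has 28 subgroups. Checking conjugation-invariance by order — order 1: 1/1 normal; order 2: 1/15 normal; order 4: 0/7 normal; order 7: 1/1 normal; order 14: 3/3 normal; order 28: 1/1 normal.
Total normal subgroups: 7.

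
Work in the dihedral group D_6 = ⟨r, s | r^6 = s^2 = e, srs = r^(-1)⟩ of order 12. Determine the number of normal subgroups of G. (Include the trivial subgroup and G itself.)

G has 16 subgroups. Checking conjugation-invariance by order — order 1: 1/1 normal; order 2: 1/7 normal; order 3: 1/1 normal; order 4: 0/3 normal; order 6: 3/3 normal; order 12: 1/1 normal.
Total normal subgroups: 7.

7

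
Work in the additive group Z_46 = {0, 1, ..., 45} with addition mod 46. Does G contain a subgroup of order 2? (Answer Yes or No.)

Yes

2 | 46. A subgroup of order 2 is {0, 23}.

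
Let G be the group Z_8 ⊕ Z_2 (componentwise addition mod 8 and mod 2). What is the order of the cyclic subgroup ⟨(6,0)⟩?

The order of (6,0) in Z_8 × Z_2 is lcm(ord(6) in Z_8, ord(0) in Z_2).
ord(6) = 4 and ord(0) = 1, so |⟨(6,0)⟩| = lcm(4, 1) = 4.

4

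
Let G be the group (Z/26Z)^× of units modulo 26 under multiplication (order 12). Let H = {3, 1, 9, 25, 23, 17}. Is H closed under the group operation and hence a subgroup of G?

|H| = 6 divides |G| = 12, consistent with Lagrange.
H contains the identity, every element's inverse is in H, and H is closed under ·: it is a subgroup.
In fact H = ⟨17⟩.

Yes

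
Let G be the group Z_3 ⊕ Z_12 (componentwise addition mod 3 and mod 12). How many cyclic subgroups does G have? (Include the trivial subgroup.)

15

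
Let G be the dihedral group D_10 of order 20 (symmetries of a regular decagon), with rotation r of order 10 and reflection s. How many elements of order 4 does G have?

0

No element of G has order 4 (even though 4 | 20).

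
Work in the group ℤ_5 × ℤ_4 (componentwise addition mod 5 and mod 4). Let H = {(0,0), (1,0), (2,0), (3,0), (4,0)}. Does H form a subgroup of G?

Yes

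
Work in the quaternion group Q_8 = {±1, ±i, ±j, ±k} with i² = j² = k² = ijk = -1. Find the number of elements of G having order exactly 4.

6

The elements of order 4 are: i, -i, j, -j, k, -k.
That's 6.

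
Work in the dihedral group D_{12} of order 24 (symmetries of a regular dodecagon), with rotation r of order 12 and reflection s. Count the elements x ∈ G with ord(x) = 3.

The elements of order 3 are: r^4, r^8.
That's 2.

2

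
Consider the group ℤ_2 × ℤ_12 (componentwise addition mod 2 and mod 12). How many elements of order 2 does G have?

3

An element (a,b) has order lcm(ord(a), ord(b)); count pairs with lcm equal to 2.
Enumerating gives 3 such elements.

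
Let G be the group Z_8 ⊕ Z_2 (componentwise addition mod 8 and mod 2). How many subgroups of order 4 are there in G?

|G| = 16 and 4 | 16, so subgroups of order 4 are possible by Lagrange.
The subgroups of order 4 are: {(0,0), (0,1), (4,0), (4,1)}; {(0,0), (2,0), (4,0), (6,0)}; {(0,0), (2,1), (4,0), (6,1)}.
So G has 3 subgroups of order 4.

3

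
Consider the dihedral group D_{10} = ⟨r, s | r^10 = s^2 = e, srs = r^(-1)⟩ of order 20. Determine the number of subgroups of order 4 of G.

5

|G| = 20 and 4 | 20, so subgroups of order 4 are possible by Lagrange.
The subgroups of order 4 are: {e, r^5, r^2s, r^7s}; {e, r^5, r^3s, r^8s}; {e, r^5, r^4s, r^9s}; {e, r^5, s, r^5s}; … (5 in all).
So G has 5 subgroups of order 4.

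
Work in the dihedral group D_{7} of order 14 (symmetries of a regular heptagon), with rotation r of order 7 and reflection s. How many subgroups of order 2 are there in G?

|G| = 14 and 2 | 14, so subgroups of order 2 are possible by Lagrange.
The subgroups of order 2 are: {e, r^2s}; {e, r^3s}; {e, r^4s}; {e, r^5s}; … (7 in all).
So G has 7 subgroups of order 2.

7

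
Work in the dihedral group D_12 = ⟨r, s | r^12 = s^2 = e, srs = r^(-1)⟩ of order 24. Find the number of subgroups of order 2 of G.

13

|G| = 24 and 2 | 24, so subgroups of order 2 are possible by Lagrange.
The subgroups of order 2 are: {e, r^10s}; {e, r^11s}; {e, r^2s}; {e, r^3s}; … (13 in all).
So G has 13 subgroups of order 2.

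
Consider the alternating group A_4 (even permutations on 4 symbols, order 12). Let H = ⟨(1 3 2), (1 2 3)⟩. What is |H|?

3

|⟨(1 3 2)⟩| = 3 and |⟨(1 2 3)⟩| = 3, so |H| is a multiple of lcm(3, 3) = 3 and divides |G| = 12.
Closing under the operation: H = {e, (1 2 3), (1 3 2)}, so |H| = 3.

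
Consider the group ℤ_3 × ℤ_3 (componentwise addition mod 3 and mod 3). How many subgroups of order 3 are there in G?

4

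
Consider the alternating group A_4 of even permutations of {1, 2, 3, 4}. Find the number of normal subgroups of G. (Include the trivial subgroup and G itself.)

G has 10 subgroups. Checking conjugation-invariance by order — order 1: 1/1 normal; order 2: 0/3 normal; order 3: 0/4 normal; order 4: 1/1 normal; order 12: 1/1 normal.
Total normal subgroups: 3.

3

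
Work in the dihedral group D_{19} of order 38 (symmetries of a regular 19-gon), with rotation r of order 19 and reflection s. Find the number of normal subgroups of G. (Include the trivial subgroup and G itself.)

3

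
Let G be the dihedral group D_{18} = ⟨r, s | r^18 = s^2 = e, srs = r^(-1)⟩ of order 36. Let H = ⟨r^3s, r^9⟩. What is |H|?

4

|⟨r^3s⟩| = 2 and |⟨r^9⟩| = 2, so |H| is a multiple of lcm(2, 2) = 2 and divides |G| = 36.
Closing under the operation: H = {e, r^9, r^3s, r^12s}, so |H| = 4.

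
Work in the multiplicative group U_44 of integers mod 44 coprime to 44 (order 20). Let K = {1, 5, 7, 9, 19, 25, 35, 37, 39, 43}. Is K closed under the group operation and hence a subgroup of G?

Yes

|K| = 10 divides |G| = 20, consistent with Lagrange.
K contains the identity, every element's inverse is in K, and K is closed under ·: it is a subgroup.
In fact K = ⟨35⟩.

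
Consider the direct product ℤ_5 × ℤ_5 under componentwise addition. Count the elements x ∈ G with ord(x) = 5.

24

An element (a,b) has order lcm(ord(a), ord(b)); count pairs with lcm equal to 5.
Enumerating gives 24 such elements.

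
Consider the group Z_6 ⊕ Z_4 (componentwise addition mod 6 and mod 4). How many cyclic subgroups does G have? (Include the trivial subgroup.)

A cyclic subgroup of order d is generated by each of its φ(d) elements of order d, so the cyclic subgroups of order d number (#elements of order d)/φ(d).
Cyclic subgroups by order — order 1: 1; order 2: 3; order 3: 1; order 4: 2; order 6: 3; order 12: 2.
Total: 12.

12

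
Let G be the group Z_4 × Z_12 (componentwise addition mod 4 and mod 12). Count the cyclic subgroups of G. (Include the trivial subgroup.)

20

A cyclic subgroup of order d is generated by each of its φ(d) elements of order d, so the cyclic subgroups of order d number (#elements of order d)/φ(d).
Cyclic subgroups by order — order 1: 1; order 2: 3; order 3: 1; order 4: 6; order 6: 3; order 12: 6.
Total: 20.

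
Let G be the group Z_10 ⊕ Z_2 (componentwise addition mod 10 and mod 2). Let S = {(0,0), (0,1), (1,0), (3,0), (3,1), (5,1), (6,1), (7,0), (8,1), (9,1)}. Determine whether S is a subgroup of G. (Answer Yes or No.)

(8,1) ∈ S but its inverse (2,1) ∉ S, so S is not a subgroup.

No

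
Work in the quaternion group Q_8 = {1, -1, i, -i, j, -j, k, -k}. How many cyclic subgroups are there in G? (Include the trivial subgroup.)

5

Each element a generates a cyclic subgroup ⟨a⟩; distinct elements may generate the same one (a cyclic group of order d has φ(d) generators).
Cyclic subgroups by order — order 1: 1; order 2: 1; order 4: 3.
Total: 5.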